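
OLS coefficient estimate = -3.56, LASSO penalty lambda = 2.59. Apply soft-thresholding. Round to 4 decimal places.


Absolute value: |-3.56| = 3.56.
Compare to lambda = 2.59.
Since |beta| > lambda, coefficient = sign(beta)*(|beta| - lambda) = -0.9700.

-0.9700


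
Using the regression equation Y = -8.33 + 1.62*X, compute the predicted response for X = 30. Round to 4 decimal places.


Plug X = 30 into Y = -8.33 + 1.62*X:
Y = -8.33 + 48.6000 = 40.2700.

40.2700


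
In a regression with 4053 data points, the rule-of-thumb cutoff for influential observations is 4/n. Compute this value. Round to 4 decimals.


The threshold is 4/n.
4/4053 = 0.0010.

0.0010


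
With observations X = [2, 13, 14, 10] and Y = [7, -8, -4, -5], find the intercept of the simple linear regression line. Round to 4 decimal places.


First find the slope: b1 = -1.1099.
Means: xbar = 9.7500, ybar = -2.5000.
b0 = ybar - b1 * xbar = -2.5000 - -1.1099 * 9.7500 = 8.3211.

8.3211


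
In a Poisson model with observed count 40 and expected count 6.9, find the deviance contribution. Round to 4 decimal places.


y/mu = 40/6.9 = 5.797101 (approx.), and ln(40/6.9) = 1.757358.
y * ln(y/mu) = 40 * 1.757358 = 70.294320.
y - mu = 33.1.
D = 2 * (70.294320 - 33.1) = 74.388640, which rounds to 74.3886.

74.3886


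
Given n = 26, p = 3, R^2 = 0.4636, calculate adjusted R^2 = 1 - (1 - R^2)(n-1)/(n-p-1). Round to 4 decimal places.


Plug in: Adj R^2 = 1 - (1 - 0.4636) * 25/22.
= 1 - 0.5364 * 25/22
= 1 - 13.4100 / 22
= 1 - 0.6095 = 0.3905.

0.3905


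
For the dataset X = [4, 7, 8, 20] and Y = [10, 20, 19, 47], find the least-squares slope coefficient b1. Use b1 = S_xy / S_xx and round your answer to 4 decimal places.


The sample means are xbar = 9.7500 and ybar = 24.0000.
Compute S_xx = 148.7500 and S_xy = 336.0000.
Slope b1 = S_xy / S_xx = 336.0000 / 148.7500 = 2.2588.

2.2588


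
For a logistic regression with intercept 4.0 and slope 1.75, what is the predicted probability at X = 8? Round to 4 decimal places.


Linear predictor: z = 4.0 + 1.75 * 8 = 18.0000.
P = 1/(1 + exp(-18.0000)) = 1/(1 + 0.0000) = 1.0000.

1.0000


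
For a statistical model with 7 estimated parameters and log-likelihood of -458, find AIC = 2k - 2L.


AIC = 2*7 - 2*(-458).
= 14 + 916 = 930.

930


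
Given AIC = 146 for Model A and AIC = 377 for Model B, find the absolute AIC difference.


Compute |146 - 377| = 231.
Model A has the smaller AIC.

231


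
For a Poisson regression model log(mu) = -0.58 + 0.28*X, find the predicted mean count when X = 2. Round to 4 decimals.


Compute eta = -0.58 + 0.28 * 2 = -0.0200.
Apply inverse link: mu = e^-0.0200 = 0.9802.

0.9802


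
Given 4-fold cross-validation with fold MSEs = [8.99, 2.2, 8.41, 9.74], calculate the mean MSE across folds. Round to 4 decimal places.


Add all fold MSEs: 29.3400.
Divide by k = 4: 29.3400/4 = 7.3350.

7.3350


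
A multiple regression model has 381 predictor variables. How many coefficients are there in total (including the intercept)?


Each predictor gets one coefficient, plus one intercept.
Total parameters = 381 + 1 = 382.

382


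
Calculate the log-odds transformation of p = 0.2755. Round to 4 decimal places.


Compute the odds: 0.2755/0.7245 = 0.3803.
Take the natural log: ln(0.3803) = -0.9669.

-0.9669


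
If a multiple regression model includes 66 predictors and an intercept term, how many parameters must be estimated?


Including the intercept, the model has 66 predictor coefficients + 1 intercept.
Total = 67.

67


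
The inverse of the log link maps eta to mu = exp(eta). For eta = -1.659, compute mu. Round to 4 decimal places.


mu = exp(eta) = exp(-1.659).
= 0.1903.

0.1903


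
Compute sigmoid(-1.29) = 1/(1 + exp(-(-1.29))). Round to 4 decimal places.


exp(1.2900) = 3.6328.
1 + exp(-z) = 4.6328.
sigmoid = 1/4.6328 = 0.2159.

0.2159


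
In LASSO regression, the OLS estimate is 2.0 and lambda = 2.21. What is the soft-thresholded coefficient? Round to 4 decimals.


Absolute value: |2.0| = 2.0.
Compare to lambda = 2.21.
Since |beta| <= lambda, the coefficient is set to 0.

0.0000


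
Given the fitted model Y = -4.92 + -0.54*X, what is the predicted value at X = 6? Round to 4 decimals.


Substitute X = 6 into the equation:
Y = -4.92 + -0.54 * 6 = -4.92 + -3.2400 = -8.1600.

-8.1600


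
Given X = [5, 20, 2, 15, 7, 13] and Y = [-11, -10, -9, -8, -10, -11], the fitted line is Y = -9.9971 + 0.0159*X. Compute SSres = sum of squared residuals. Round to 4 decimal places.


For each point, residual = actual - predicted.
Residuals: [-1.0824, -0.3209, 0.9653, 1.7586, -0.1142, -1.2096].
Sum of squared residuals = 6.7752.

6.7752


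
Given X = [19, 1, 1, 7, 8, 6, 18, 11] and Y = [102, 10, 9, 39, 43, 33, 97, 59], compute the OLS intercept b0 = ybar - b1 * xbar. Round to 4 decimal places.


The slope is b1 = 5.1641.
Sample means are xbar = 8.8750 and ybar = 49.0000.
Intercept: b0 = 49.0000 - (5.1641)(8.8750) = 3.1690.

3.1690


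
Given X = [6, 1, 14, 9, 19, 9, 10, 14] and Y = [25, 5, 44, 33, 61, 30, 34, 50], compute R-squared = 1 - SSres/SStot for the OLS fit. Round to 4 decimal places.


The fitted line is Y = 3.9184 + 3.0567*X.
SSres = 35.3191, SStot = 2011.5000.
R^2 = 1 - SSres/SStot = 0.9824.

0.9824


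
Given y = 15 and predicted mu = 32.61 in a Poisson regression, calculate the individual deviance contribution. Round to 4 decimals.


First: ln(15/32.61) = -0.776569.
Then: 15 * -0.776569 = -11.648535.
y - mu = 15 - 32.61 = -17.61.
D = 2(-11.648535 - -17.61) = 11.922930, which rounds to 11.9229.

11.9229


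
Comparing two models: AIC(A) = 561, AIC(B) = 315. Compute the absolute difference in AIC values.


|AIC_A - AIC_B| = |561 - 315| = 246.
Model B is preferred (lower AIC).

246


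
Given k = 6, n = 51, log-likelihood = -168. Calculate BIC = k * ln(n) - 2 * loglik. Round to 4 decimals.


Compute k*ln(n) = 6*ln(51) = 6*3.931826 = 23.590956.
Then -2*loglik = 336.
BIC = 23.590956 + 336 = 359.590956, which rounds to 359.5910.

359.5910


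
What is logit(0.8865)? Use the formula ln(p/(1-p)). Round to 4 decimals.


Compute the odds: 0.8865/0.1135 = 7.8106.
Take the natural log: ln(7.8106) = 2.0555.

2.0555


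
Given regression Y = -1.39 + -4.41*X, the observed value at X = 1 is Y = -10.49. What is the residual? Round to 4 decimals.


Predicted = -1.39 + -4.41 * 1 = -5.8000.
Residual = -10.49 - -5.8000 = -4.6900.

-4.6900


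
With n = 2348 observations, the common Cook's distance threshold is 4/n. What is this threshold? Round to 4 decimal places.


Cook's distance cutoff = 4/n = 4/2348.
= 0.0017.

0.0017


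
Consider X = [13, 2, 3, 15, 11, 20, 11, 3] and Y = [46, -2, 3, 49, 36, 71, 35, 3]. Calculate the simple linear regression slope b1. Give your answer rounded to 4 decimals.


Calculate xbar = 9.7500, ybar = 30.1250.
S_xx = 297.5000, S_xy = 1198.2500.
Using b1 = S_xy / S_xx = 1198.2500 / 297.5000, we get b1 = 4.0277.

4.0277


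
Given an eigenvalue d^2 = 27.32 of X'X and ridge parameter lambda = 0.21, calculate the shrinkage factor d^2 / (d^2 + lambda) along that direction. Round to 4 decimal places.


Denominator = d^2 + lambda = 27.32 + 0.21 = 27.5300.
Shrinkage = 27.32 / 27.5300 = 0.9924.

0.9924


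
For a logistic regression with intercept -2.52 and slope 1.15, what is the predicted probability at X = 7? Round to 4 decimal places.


Compute z = -2.52 + (1.15)(7) = 5.5300.
exp(-z) = 0.0040.
P = 1/(1 + 0.0040) = 0.9960.

0.9960


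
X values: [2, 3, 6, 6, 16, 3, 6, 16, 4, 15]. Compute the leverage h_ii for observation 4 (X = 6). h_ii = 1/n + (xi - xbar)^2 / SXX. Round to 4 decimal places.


Compute xbar = 7.7000 with n = 10 observations.
SXX = 290.1000.
Leverage = 1/10 + (6 - 7.7000)^2/290.1000 = 0.1100.

0.1100


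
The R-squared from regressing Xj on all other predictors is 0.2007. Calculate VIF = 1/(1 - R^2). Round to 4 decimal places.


Denominator: 1 - 0.2007 = 0.7993.
VIF = 1 / 0.7993 = 1.2511.

1.2511


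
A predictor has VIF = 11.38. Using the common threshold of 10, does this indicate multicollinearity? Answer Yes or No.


The threshold is 10.
VIF = 11.38 is >= 10.
Multicollinearity indication: Yes.

Yes


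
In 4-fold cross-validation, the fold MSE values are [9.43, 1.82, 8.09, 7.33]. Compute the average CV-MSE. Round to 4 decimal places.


Add all fold MSEs: 26.6700.
Divide by k = 4: 26.6700/4 = 6.6675.

6.6675


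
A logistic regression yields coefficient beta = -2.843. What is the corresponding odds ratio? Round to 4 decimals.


exp(-2.843) = 0.0583.
So the odds ratio is 0.0583.

0.0583


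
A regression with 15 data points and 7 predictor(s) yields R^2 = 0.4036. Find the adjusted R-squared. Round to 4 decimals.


Using the formula:
(1 - 0.4036) = 0.5964.
Multiply by 14/7: 0.5964 * 14 = 8.3496, then 8.3496 / 7 = 1.1928.
Adj R^2 = 1 - 1.1928 = -0.1928.

-0.1928


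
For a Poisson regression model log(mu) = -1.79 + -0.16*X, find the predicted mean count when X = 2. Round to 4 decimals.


eta = -1.79 + -0.16 * 2 = -2.1100.
mu = exp(-2.1100) = 0.1212.

0.1212


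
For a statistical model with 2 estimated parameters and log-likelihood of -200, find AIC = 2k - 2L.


Compute:
2k = 2*2 = 4.
-2*loglik = -2*(-200) = 400.
AIC = 4 + 400 = 404.

404


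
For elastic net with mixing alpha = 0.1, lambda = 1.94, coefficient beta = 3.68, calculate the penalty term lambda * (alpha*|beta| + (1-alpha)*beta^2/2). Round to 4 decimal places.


Compute:
L1 = 0.1 * 3.68 = 0.3680.
L2 = 0.9 * 3.68^2 / 2 = 6.0941.
Penalty = 1.94 * (0.3680 + 6.0941) = 12.5364.

12.5364


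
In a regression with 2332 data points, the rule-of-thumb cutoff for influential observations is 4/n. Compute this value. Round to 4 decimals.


Using the rule of thumb:
Threshold = 4 / 2332 = 0.0017.

0.0017


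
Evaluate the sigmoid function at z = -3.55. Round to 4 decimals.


Compute exp(3.5500) = 34.8133.
Sigmoid = 1 / (1 + 34.8133) = 1 / 35.8133 = 0.0279.

0.0279


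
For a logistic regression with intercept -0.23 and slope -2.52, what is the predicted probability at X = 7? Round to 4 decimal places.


z = -0.23 + -2.52 * 7 = -17.8700.
Sigmoid: P = 1 / (1 + exp(17.8700)) = 0.0000.

0.0000


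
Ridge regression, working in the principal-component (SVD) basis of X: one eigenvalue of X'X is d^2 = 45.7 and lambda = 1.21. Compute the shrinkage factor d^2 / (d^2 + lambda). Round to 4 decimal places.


Compute the denominator: 45.7 + 1.21 = 46.9100.
Shrinkage factor = 45.7 / 46.9100 = 0.9742.

0.9742


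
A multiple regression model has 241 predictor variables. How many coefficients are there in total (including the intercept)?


Including the intercept, the model has 241 predictor coefficients + 1 intercept.
Total = 242.

242


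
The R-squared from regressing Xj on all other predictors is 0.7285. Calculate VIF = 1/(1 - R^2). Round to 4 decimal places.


VIF = 1 / (1 - 0.7285).
= 1 / 0.2715 = 3.6832.

3.6832


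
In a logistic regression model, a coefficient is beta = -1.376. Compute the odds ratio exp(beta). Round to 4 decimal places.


Odds ratio = exp(beta) = exp(-1.376).
= 0.2526.

0.2526


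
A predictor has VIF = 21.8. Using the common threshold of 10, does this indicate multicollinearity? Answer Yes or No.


Compare VIF = 21.8 to the threshold of 10.
21.8 >= 10, so the answer is Yes.

Yes


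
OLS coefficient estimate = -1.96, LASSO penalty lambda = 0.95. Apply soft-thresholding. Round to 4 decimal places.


Check: |-1.96| = 1.96 vs lambda = 0.95.
Since |beta| > lambda, coefficient = sign(beta)*(|beta| - lambda) = -1.0100.
Soft-thresholded coefficient = -1.0100.

-1.0100


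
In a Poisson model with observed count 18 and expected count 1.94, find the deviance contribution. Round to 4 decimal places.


Compute y*ln(y/mu) = 18*ln(18/1.94) = 18*2.227684 = 40.098312.
y - mu = 16.06.
D = 2*(40.098312 - (16.06)) = 48.076624, which rounds to 48.0766.

48.0766


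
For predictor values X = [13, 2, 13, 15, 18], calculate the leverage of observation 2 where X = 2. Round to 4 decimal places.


Compute xbar = 12.2000 with n = 5 observations.
SXX = 146.8000.
Leverage = 1/5 + (2 - 12.2000)^2/146.8000 = 0.9087.

0.9087


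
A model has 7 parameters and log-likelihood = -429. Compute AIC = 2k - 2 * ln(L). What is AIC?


AIC = 2*7 - 2*(-429).
= 14 + 858 = 872.

872


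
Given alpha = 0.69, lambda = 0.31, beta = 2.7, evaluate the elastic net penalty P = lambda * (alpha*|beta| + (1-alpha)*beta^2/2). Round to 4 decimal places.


Compute:
L1 = 0.69 * 2.7 = 1.8630.
L2 = 0.31 * 2.7^2 / 2 = 1.1300.
Penalty = 0.31 * (1.8630 + 1.1300) = 0.9278.

0.9278


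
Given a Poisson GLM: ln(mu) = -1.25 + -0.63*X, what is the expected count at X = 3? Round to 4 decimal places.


eta = -1.25 + -0.63 * 3 = -3.1400.
mu = exp(-3.1400) = 0.0433.

0.0433


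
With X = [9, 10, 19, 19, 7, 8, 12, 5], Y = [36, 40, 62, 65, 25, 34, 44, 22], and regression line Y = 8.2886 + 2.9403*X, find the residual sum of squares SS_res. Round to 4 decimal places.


For each point, residual = actual - predicted.
Residuals: [1.2487, 2.3084, -2.1543, 0.8457, -3.8707, 2.1890, 0.4278, -0.9901].
Sum of squared residuals = 33.1815.

33.1815


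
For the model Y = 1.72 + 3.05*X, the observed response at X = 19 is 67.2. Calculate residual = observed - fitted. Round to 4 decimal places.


Fitted value at X = 19 is yhat = 1.72 + 3.05*19 = 59.6700.
Residual = 67.2 - 59.6700 = 7.5300.

7.5300


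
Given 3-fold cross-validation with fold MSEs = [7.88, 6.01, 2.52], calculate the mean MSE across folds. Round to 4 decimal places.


Add all fold MSEs: 16.4100.
Divide by k = 3: 16.4100/3 = 5.4700.

5.4700


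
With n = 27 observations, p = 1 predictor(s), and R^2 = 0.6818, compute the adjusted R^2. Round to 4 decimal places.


Plug in: Adj R^2 = 1 - (1 - 0.6818) * 26/25.
= 1 - 0.3182 * 26/25
= 1 - 8.2732 / 25
= 1 - 0.3309 = 0.6691.

0.6691


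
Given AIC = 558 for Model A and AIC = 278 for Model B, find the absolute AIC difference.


|AIC_A - AIC_B| = |558 - 278| = 280.
Model B is preferred (lower AIC).

280


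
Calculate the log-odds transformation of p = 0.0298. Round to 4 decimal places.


The odds are p/(1-p) = 0.0298 / 0.9702 = 0.0307.
logit(p) = ln(0.0307) = -3.4830.

-3.4830


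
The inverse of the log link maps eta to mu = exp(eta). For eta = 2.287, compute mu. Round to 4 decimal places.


Apply the inverse link:
mu = e^2.287 = 9.8454.

9.8454


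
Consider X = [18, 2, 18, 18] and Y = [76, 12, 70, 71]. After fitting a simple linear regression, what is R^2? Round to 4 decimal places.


The fitted line is Y = 4.4583 + 3.7708*X.
SSres = 20.6667, SStot = 2750.7500.
R^2 = 1 - SSres/SStot = 0.9925.

0.9925


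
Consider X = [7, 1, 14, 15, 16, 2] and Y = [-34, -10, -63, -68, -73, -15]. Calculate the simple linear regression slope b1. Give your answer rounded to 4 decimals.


First compute the means: xbar = 9.1667, ybar = -43.8333.
Then S_xx = sum((xi - xbar)^2) = 226.8333.
S_xy = sum((xi - xbar)(yi - ybar)) = -937.1667.
b1 = S_xy / S_xx = -937.1667 / 226.8333 = -4.1315.

-4.1315


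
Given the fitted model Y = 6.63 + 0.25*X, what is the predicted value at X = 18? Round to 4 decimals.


Predicted value:
Y = 6.63 + (0.25)(18) = 6.63 + 4.5000 = 11.1300.

11.1300


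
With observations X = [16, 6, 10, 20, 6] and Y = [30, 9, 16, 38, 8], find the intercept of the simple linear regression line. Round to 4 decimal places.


Compute b1 = 2.1289 from the OLS formula.
With xbar = 11.6000 and ybar = 20.2000, the intercept is:
b0 = 20.2000 - 2.1289 * 11.6000 = -4.4948.

-4.4948


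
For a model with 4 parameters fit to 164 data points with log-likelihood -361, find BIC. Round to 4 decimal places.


ln(164) = 5.099866.
k * ln(n) = 4 * 5.099866 = 20.399464.
-2L = 722.
BIC = 20.399464 + 722 = 742.399464, which rounds to 742.3995.

742.3995


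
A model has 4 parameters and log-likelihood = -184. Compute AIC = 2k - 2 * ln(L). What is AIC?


AIC = 2*4 - 2*(-184).
= 8 + 368 = 376.

376


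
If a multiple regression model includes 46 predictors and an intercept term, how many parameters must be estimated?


Each predictor gets one coefficient, plus one intercept.
Total parameters = 46 + 1 = 47.

47


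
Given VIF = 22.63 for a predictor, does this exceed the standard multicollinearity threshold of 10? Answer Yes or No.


Compare VIF = 22.63 to the threshold of 10.
22.63 >= 10, so the answer is Yes.

Yes


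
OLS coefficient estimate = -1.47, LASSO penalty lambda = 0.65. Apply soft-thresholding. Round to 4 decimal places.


Check: |-1.47| = 1.47 vs lambda = 0.65.
Since |beta| > lambda, coefficient = sign(beta)*(|beta| - lambda) = -0.8200.
Soft-thresholded coefficient = -0.8200.

-0.8200


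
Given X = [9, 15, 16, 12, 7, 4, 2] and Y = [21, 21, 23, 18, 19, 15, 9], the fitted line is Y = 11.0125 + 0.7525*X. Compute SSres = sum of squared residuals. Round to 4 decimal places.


Compute predicted values, then residuals = yi - yhat_i.
Residuals: [3.2150, -1.3000, -0.0525, -2.0425, 2.7200, 0.9775, -3.5175].
SSres = sum(residual^2) = 36.9275.

36.9275


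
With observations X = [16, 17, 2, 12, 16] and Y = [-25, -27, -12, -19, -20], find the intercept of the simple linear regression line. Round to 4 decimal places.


First find the slope: b1 = -0.8582.
Means: xbar = 12.6000, ybar = -20.6000.
b0 = ybar - b1 * xbar = -20.6000 - -0.8582 * 12.6000 = -9.7861.

-9.7861


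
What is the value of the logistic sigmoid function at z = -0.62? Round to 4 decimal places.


exp(0.6200) = 1.8589.
1 + exp(-z) = 2.8589.
sigmoid = 1/2.8589 = 0.3498.

0.3498


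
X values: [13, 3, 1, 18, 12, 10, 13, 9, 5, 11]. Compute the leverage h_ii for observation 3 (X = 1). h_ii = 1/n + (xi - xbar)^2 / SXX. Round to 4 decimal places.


n = 10, xbar = 9.5000.
SXX = sum((xi - xbar)^2) = 240.5000.
h = 1/10 + (1 - 9.5000)^2 / 240.5000 = 0.4004.

0.4004


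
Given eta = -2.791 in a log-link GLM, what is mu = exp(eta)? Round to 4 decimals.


Apply the inverse link:
mu = e^-2.791 = 0.0614.

0.0614


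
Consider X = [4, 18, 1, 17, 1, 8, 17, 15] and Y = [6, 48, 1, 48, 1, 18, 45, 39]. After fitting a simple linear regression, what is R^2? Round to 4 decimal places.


After computing the OLS fit (b0=-3.2613, b1=2.8653):
SSres = 18.8210, SStot = 3211.5000.
R^2 = 1 - 18.8210/3211.5000 = 0.9941.

0.9941


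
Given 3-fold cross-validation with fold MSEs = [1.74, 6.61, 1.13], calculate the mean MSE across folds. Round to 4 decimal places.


Sum of fold MSEs = 9.4800.
Average = 9.4800 / 3 = 3.1600.

3.1600


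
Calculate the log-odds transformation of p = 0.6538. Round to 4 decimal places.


1 - p = 0.3462.
p/(1-p) = 1.8885.
logit = ln(1.8885) = 0.6358.

0.6358


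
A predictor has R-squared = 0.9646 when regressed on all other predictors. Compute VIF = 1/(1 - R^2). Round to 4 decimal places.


Denominator: 1 - 0.9646 = 0.0354.
VIF = 1 / 0.0354 = 28.2486.

28.2486


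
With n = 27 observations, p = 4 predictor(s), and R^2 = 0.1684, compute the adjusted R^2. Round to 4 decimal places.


Adjusted R^2 = 1 - (1 - R^2) * (n-1)/(n-p-1).
(1 - R^2) = 0.8316.
(n-1)/(n-p-1) = 26/22.
(1 - R^2) * (n-1) = 0.8316 * 26 = 21.6216.
Divide by (n-p-1): 21.6216 / 22 = 0.9828.
Adj R^2 = 1 - 0.9828 = 0.0172.

0.0172


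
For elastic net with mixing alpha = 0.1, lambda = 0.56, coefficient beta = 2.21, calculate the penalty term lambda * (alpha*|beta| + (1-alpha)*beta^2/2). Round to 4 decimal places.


Compute:
L1 = 0.1 * 2.21 = 0.2210.
L2 = 0.9 * 2.21^2 / 2 = 2.1978.
Penalty = 0.56 * (0.2210 + 2.1978) = 1.3546.

1.3546


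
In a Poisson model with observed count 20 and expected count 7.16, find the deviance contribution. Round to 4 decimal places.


y/mu = 20/7.16 = 2.793296 (approx.), and ln(20/7.16) = 1.027222.
y * ln(y/mu) = 20 * 1.027222 = 20.544440.
y - mu = 12.84.
D = 2 * (20.544440 - 12.84) = 15.408880, which rounds to 15.4089.

15.4089


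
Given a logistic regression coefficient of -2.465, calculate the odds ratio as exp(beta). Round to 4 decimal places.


exp(-2.465) = 0.0850.
So the odds ratio is 0.0850.

0.0850


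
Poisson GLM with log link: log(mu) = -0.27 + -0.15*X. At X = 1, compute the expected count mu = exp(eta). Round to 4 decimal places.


eta = -0.27 + -0.15 * 1 = -0.4200.
mu = exp(-0.4200) = 0.6570.

0.6570


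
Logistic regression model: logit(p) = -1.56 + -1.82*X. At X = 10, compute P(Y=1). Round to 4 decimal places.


Linear predictor: z = -1.56 + -1.82 * 10 = -19.7600.
P = 1/(1 + exp(19.7600)) = 1/(1 + 381644459.9291) = 0.0000.

0.0000


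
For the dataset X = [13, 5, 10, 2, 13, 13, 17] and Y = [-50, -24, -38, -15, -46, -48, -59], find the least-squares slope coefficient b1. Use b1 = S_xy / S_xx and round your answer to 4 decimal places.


The sample means are xbar = 10.4286 and ybar = -40.0000.
Compute S_xx = 163.7143 and S_xy = -485.0000.
Slope b1 = S_xy / S_xx = -485.0000 / 163.7143 = -2.9625.

-2.9625


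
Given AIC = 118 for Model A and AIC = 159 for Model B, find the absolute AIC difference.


|AIC_A - AIC_B| = |118 - 159| = 41.
Model A is preferred (lower AIC).

41


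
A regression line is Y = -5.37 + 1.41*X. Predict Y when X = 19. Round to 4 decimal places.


Substitute X = 19 into the equation:
Y = -5.37 + 1.41 * 19 = -5.37 + 26.7900 = 21.4200.

21.4200


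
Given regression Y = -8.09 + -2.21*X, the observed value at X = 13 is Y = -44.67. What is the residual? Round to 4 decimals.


Compute yhat = -8.09 + (-2.21)(13) = -36.8200.
Residual = actual - predicted = -44.67 - -36.8200 = -7.8500.

-7.8500


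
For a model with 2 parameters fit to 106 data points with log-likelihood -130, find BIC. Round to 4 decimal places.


k * ln(n) = 2 * ln(106) = 2 * 4.663439 = 9.326878.
-2 * loglik = -2 * (-130) = 260.
BIC = 9.326878 + 260 = 269.326878, which rounds to 269.3269.

269.3269


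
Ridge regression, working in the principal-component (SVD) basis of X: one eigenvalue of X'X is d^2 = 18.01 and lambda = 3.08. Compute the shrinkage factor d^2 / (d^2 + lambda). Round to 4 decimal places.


Compute the denominator: 18.01 + 3.08 = 21.0900.
Shrinkage factor = 18.01 / 21.0900 = 0.8540.

0.8540


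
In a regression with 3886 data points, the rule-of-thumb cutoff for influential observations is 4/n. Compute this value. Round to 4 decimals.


Cook's distance cutoff = 4/n = 4/3886.
= 0.0010.

0.0010


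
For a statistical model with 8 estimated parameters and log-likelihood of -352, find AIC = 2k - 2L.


AIC = 2*8 - 2*(-352).
= 16 + 704 = 720.

720


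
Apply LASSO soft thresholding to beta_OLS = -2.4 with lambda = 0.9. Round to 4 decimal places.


Check: |-2.4| = 2.4 vs lambda = 0.9.
Since |beta| > lambda, coefficient = sign(beta)*(|beta| - lambda) = -1.5000.
Soft-thresholded coefficient = -1.5000.

-1.5000


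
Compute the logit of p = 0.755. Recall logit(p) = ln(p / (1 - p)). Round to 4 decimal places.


1 - p = 0.245.
p/(1-p) = 3.0816.
logit = ln(3.0816) = 1.1255.

1.1255


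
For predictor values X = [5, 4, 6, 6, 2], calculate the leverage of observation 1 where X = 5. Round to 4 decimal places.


n = 5, xbar = 4.6000.
SXX = sum((xi - xbar)^2) = 11.2000.
h = 1/5 + (5 - 4.6000)^2 / 11.2000 = 0.2143.

0.2143


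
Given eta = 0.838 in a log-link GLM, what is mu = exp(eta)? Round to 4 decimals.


mu = exp(eta) = exp(0.838).
= 2.3117.

2.3117


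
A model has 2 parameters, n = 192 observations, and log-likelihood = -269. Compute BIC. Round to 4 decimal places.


Compute k*ln(n) = 2*ln(192) = 2*5.257495 = 10.514990.
Then -2*loglik = 538.
BIC = 10.514990 + 538 = 548.514990, which rounds to 548.5150.

548.5150


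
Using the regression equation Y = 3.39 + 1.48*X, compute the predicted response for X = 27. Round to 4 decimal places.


Substitute X = 27 into the equation:
Y = 3.39 + 1.48 * 27 = 3.39 + 39.9600 = 43.3500.

43.3500


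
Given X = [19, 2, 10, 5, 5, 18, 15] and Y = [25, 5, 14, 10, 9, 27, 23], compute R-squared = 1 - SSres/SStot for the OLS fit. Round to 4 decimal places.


The fitted line is Y = 2.7677 + 1.2652*X.
SSres = 9.8991, SStot = 460.8571.
R^2 = 1 - SSres/SStot = 0.9785.

0.9785


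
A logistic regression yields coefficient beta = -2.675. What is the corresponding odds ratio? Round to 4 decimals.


Odds ratio = exp(beta) = exp(-2.675).
= 0.0689.

0.0689


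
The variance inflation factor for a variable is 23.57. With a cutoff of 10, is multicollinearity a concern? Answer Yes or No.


The threshold is 10.
VIF = 23.57 is >= 10.
Multicollinearity indication: Yes.

Yes


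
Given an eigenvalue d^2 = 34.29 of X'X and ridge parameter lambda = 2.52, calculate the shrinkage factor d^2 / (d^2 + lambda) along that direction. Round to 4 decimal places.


d^2 + lambda = 34.29 + 2.52 = 36.8100.
Shrinkage factor = 34.29/36.8100 = 0.9315.

0.9315


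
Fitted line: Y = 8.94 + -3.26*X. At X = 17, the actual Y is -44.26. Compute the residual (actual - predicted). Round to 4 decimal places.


Predicted = 8.94 + -3.26 * 17 = -46.4800.
Residual = -44.26 - -46.4800 = 2.2200.

2.2200


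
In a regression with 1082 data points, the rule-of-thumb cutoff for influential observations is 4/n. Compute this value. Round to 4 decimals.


Cook's distance cutoff = 4/n = 4/1082.
= 0.0037.

0.0037


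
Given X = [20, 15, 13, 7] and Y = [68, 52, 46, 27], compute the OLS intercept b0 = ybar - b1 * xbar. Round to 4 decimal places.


First find the slope: b1 = 3.1499.
Means: xbar = 13.7500, ybar = 48.2500.
b0 = ybar - b1 * xbar = 48.2500 - 3.1499 * 13.7500 = 4.9395.

4.9395


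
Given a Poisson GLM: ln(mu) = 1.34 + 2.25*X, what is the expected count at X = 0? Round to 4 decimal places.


eta = 1.34 + 2.25 * 0 = 1.3400.
mu = exp(1.3400) = 3.8190.

3.8190


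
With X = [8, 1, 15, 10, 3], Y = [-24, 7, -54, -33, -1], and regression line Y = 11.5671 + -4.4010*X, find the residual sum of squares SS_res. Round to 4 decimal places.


For each point, residual = actual - predicted.
Residuals: [-0.3591, -0.1661, 0.4479, -0.5571, 0.6359].
Sum of squared residuals = 1.0719.

1.0719


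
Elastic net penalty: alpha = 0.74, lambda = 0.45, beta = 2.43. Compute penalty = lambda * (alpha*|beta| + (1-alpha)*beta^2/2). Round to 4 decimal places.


alpha * |beta| = 0.74 * 2.43 = 1.7982.
(1-alpha) * beta^2/2 = 0.26 * 5.9049/2 = 0.7676.
Total = 0.45 * (1.7982 + 0.7676) = 1.1546.

1.1546


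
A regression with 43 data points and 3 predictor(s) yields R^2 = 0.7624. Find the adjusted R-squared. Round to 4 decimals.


Plug in: Adj R^2 = 1 - (1 - 0.7624) * 42/39.
= 1 - 0.2376 * 42/39
= 1 - 9.9792 / 39
= 1 - 0.2559 = 0.7441.

0.7441


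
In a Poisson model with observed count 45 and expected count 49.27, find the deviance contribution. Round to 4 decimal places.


y/mu = 45/49.27 = 0.913335 (approx.), and ln(45/49.27) = -0.090653.
y * ln(y/mu) = 45 * -0.090653 = -4.079385.
y - mu = -4.27.
D = 2 * (-4.079385 - -4.27) = 0.381230, which rounds to 0.3812.

0.3812


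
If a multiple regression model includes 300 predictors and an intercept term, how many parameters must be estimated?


Each predictor gets one coefficient, plus one intercept.
Total parameters = 300 + 1 = 301.

301


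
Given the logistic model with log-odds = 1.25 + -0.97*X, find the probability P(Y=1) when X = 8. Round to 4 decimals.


z = 1.25 + -0.97 * 8 = -6.5100.
Sigmoid: P = 1 / (1 + exp(6.5100)) = 0.0015.

0.0015


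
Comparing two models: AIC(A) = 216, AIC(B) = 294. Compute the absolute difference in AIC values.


Compute |216 - 294| = 78.
Model A has the smaller AIC.

78


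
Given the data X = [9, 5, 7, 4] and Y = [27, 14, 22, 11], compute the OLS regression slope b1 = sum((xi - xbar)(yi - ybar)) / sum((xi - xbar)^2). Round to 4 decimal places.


The sample means are xbar = 6.2500 and ybar = 18.5000.
Compute S_xx = 14.7500 and S_xy = 48.5000.
Slope b1 = S_xy / S_xx = 48.5000 / 14.7500 = 3.2881.

3.2881


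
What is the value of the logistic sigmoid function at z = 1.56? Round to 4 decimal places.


Compute exp(-1.5600) = 0.2101.
Sigmoid = 1 / (1 + 0.2101) = 1 / 1.2101 = 0.8264.

0.8264


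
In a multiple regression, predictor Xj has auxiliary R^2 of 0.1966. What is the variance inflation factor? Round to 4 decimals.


Using VIF = 1/(1 - R^2_j):
1 - 0.1966 = 0.8034.
VIF = 1.2447.

1.2447


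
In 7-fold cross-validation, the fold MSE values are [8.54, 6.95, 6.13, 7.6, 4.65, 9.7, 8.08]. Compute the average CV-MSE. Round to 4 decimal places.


Total MSE across folds = 51.6500.
CV-MSE = 51.6500/7 = 7.3786.

7.3786


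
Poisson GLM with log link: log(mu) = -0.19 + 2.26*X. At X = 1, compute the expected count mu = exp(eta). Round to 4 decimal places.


Linear predictor: eta = -0.19 + (2.26)(1) = 2.0700.
Expected count: mu = exp(2.0700) = 7.9248.

7.9248


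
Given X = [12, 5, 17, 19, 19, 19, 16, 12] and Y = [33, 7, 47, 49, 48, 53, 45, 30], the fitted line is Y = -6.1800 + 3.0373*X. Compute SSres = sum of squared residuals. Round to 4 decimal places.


Compute predicted values, then residuals = yi - yhat_i.
Residuals: [2.7324, -2.0065, 1.5459, -2.5287, -3.5287, 1.4713, 2.5832, -0.2676].
SSres = sum(residual^2) = 41.6372.

41.6372


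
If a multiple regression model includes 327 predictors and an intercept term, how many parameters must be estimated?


Including the intercept, the model has 327 predictor coefficients + 1 intercept.
Total = 328.

328


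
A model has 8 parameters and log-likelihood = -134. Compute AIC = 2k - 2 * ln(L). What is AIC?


AIC = 2k - 2*loglik = 2(8) - 2(-134).
= 16 + 268 = 284.

284


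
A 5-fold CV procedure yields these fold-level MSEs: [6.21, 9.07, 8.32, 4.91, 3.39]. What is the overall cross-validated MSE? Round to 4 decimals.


Add all fold MSEs: 31.9000.
Divide by k = 5: 31.9000/5 = 6.3800.

6.3800


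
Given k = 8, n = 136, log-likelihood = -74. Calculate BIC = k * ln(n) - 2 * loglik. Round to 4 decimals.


Compute k*ln(n) = 8*ln(136) = 8*4.912655 = 39.301240.
Then -2*loglik = 148.
BIC = 39.301240 + 148 = 187.301240, which rounds to 187.3012.

187.3012


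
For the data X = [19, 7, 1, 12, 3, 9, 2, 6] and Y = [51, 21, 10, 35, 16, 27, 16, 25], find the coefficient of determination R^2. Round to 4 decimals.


Fit the OLS line: b0 = 9.2866, b1 = 2.1476.
SSres = 30.4332.
SStot = 1182.8750.
R^2 = 1 - 30.4332/1182.8750 = 0.9743.

0.9743


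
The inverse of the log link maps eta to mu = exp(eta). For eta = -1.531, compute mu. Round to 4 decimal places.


mu = exp(eta) = exp(-1.531).
= 0.2163.

0.2163


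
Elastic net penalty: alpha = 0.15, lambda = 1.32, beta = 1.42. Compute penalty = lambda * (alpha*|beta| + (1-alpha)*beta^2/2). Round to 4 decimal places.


Compute:
L1 = 0.15 * 1.42 = 0.2130.
L2 = 0.85 * 1.42^2 / 2 = 0.8570.
Penalty = 1.32 * (0.2130 + 0.8570) = 1.4124.

1.4124


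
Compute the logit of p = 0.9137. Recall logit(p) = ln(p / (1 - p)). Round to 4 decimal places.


1 - p = 0.0863.
p/(1-p) = 10.5875.
logit = ln(10.5875) = 2.3597.

2.3597


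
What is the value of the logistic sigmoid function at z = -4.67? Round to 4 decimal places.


First, exp(4.6700) = 106.6977.
Then sigma(z) = 1/(1 + 106.6977) = 0.0093.

0.0093


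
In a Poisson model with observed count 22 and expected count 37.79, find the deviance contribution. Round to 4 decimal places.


y/mu = 22/37.79 = 0.582165 (approx.), and ln(22/37.79) = -0.541002.
y * ln(y/mu) = 22 * -0.541002 = -11.902044.
y - mu = -15.79.
D = 2 * (-11.902044 - -15.79) = 7.775912, which rounds to 7.7759.

7.7759


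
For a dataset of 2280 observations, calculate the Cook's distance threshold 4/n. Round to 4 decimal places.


Cook's distance cutoff = 4/n = 4/2280.
= 0.0018.

0.0018


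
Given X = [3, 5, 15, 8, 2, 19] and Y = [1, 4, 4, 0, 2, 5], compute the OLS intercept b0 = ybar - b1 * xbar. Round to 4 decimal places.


First find the slope: b1 = 0.1826.
Means: xbar = 8.6667, ybar = 2.6667.
b0 = ybar - b1 * xbar = 2.6667 - 0.1826 * 8.6667 = 1.0843.

1.0843


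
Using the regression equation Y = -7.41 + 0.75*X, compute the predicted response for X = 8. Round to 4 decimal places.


Plug X = 8 into Y = -7.41 + 0.75*X:
Y = -7.41 + 6.0000 = -1.4100.

-1.4100


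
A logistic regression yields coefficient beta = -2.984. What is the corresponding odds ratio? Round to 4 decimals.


The odds ratio is computed as:
OR = e^(-2.984) = 0.0506.

0.0506


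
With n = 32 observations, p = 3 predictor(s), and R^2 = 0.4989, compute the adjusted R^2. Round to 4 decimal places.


Using the formula:
(1 - 0.4989) = 0.5011.
Multiply by 31/28: 0.5011 * 31 = 15.5341, then 15.5341 / 28 = 0.5548.
Adj R^2 = 1 - 0.5548 = 0.4452.

0.4452


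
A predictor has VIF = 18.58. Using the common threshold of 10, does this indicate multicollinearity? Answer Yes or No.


Check: VIF = 18.58 vs threshold = 10.
Since 18.58 >= 10, the answer is Yes.

Yes


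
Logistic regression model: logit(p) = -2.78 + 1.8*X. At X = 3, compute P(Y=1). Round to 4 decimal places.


z = -2.78 + 1.8 * 3 = 2.6200.
Sigmoid: P = 1 / (1 + exp(-2.6200)) = 0.9321.

0.9321


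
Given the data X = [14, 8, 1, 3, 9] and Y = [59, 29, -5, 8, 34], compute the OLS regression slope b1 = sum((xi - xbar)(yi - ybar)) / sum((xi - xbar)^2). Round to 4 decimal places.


Calculate xbar = 7.0000, ybar = 25.0000.
S_xx = 106.0000, S_xy = 508.0000.
Using b1 = S_xy / S_xx = 508.0000 / 106.0000, we get b1 = 4.7925.

4.7925


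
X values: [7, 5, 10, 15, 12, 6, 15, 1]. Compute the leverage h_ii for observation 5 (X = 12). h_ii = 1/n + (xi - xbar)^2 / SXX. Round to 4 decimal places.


Mean of X: xbar = 8.8750.
SXX = 174.8750.
For X = 12: h = 1/8 + (12 - 8.8750)^2/174.8750 = 0.1808.

0.1808


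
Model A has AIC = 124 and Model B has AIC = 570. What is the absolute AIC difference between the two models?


Compute |124 - 570| = 446.
Model A has the smaller AIC.

446


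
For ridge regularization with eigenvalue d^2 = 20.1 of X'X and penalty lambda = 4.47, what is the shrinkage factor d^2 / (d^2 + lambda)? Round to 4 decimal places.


Compute the denominator: 20.1 + 4.47 = 24.5700.
Shrinkage factor = 20.1 / 24.5700 = 0.8181.

0.8181


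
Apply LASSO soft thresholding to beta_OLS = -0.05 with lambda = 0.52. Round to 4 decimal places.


Check: |-0.05| = 0.05 vs lambda = 0.52.
Since |beta| <= lambda, the coefficient is set to 0.
Soft-thresholded coefficient = 0.0000.

0.0000


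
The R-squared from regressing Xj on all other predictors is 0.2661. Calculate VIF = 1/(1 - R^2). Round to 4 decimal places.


VIF = 1 / (1 - 0.2661).
= 1 / 0.7339 = 1.3626.

1.3626


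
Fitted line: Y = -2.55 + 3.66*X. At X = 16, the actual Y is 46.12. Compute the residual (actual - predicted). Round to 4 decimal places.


Predicted = -2.55 + 3.66 * 16 = 56.0100.
Residual = 46.12 - 56.0100 = -9.8900.

-9.8900


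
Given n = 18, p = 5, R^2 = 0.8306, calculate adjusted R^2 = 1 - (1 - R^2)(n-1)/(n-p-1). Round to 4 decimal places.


Plug in: Adj R^2 = 1 - (1 - 0.8306) * 17/12.
= 1 - 0.1694 * 17/12
= 1 - 2.8798 / 12
= 1 - 0.2400 = 0.7600.

0.7600


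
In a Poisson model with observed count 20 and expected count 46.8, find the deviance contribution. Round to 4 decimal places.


y/mu = 20/46.8 = 0.427350 (approx.), and ln(20/46.8) = -0.850151.
y * ln(y/mu) = 20 * -0.850151 = -17.003020.
y - mu = -26.8.
D = 2 * (-17.003020 - -26.8) = 19.593960, which rounds to 19.5940.

19.5940


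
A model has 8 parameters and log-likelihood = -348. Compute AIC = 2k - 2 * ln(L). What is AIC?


Compute:
2k = 2*8 = 16.
-2*loglik = -2*(-348) = 696.
AIC = 16 + 696 = 712.

712


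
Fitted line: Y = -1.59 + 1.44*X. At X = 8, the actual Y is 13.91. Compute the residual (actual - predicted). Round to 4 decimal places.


Predicted = -1.59 + 1.44 * 8 = 9.9300.
Residual = 13.91 - 9.9300 = 3.9800.

3.9800


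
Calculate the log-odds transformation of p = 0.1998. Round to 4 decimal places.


The odds are p/(1-p) = 0.1998 / 0.8002 = 0.2497.
logit(p) = ln(0.2497) = -1.3875.

-1.3875


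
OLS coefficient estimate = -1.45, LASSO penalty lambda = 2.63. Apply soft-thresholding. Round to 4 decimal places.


Check: |-1.45| = 1.45 vs lambda = 2.63.
Since |beta| <= lambda, the coefficient is set to 0.
Soft-thresholded coefficient = 0.0000.

0.0000


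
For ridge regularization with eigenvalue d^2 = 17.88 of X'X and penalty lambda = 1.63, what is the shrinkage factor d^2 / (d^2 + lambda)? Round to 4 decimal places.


Compute the denominator: 17.88 + 1.63 = 19.5100.
Shrinkage factor = 17.88 / 19.5100 = 0.9165.

0.9165


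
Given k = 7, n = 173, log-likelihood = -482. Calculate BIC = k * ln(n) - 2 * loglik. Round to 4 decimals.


Compute k*ln(n) = 7*ln(173) = 7*5.153292 = 36.073044.
Then -2*loglik = 964.
BIC = 36.073044 + 964 = 1000.073044, which rounds to 1000.0730.

1000.0730


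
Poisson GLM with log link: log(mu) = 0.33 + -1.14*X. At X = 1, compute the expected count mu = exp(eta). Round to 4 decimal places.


Compute eta = 0.33 + -1.14 * 1 = -0.8100.
Apply inverse link: mu = e^-0.8100 = 0.4449.

0.4449


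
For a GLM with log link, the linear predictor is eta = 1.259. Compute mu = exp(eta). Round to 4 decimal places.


Apply the inverse link:
mu = e^1.259 = 3.5219.

3.5219


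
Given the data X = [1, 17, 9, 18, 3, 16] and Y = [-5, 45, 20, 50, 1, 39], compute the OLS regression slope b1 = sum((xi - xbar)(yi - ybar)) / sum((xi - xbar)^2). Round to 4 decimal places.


The sample means are xbar = 10.6667 and ybar = 25.0000.
Compute S_xx = 277.3333 and S_xy = 867.0000.
Slope b1 = S_xy / S_xx = 867.0000 / 277.3333 = 3.1262.

3.1262


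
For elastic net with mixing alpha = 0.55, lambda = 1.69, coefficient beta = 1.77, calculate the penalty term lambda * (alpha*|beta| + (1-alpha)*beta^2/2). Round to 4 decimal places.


L1 component = 0.55 * |1.77| = 0.9735.
L2 component = 0.45 * 1.77^2 / 2 = 0.7049.
Penalty = 1.69 * (0.9735 + 0.7049) = 1.69 * 1.6784 = 2.8365.

2.8365


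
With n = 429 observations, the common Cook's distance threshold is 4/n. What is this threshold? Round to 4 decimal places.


Cook's distance cutoff = 4/n = 4/429.
= 0.0093.

0.0093


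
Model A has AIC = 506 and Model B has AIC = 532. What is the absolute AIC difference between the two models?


|AIC_A - AIC_B| = |506 - 532| = 26.
Model A is preferred (lower AIC).

26


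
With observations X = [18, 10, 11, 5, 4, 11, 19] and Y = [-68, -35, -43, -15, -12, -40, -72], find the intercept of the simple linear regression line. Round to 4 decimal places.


The slope is b1 = -4.0345.
Sample means are xbar = 11.1429 and ybar = -40.7143.
Intercept: b0 = -40.7143 - (-4.0345)(11.1429) = 4.2414.

4.2414


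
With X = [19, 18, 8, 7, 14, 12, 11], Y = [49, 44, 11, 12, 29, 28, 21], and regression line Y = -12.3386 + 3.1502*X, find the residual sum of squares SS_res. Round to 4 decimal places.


For each point, residual = actual - predicted.
Residuals: [1.4848, -0.3650, -1.8630, 2.2872, -2.7642, 2.5362, -1.3136].
Sum of squared residuals = 26.8386.

26.8386


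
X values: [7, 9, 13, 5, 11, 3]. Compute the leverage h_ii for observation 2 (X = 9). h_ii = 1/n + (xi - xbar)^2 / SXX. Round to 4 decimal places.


Mean of X: xbar = 8.0000.
SXX = 70.0000.
For X = 9: h = 1/6 + (9 - 8.0000)^2/70.0000 = 0.1810.

0.1810


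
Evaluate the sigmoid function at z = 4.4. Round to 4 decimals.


exp(-4.4000) = 0.0123.
1 + exp(-z) = 1.0123.
sigmoid = 1/1.0123 = 0.9879.

0.9879


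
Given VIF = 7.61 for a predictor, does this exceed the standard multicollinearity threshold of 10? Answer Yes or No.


Compare VIF = 7.61 to the threshold of 10.
7.61 < 10, so the answer is No.

No
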